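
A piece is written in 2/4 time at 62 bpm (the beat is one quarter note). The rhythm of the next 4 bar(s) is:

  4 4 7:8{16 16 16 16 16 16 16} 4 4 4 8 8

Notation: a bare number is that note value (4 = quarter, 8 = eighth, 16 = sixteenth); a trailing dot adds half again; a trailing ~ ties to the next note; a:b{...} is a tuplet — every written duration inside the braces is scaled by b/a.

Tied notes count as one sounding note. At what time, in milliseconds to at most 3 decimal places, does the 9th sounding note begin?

note 9 onset = 26/7b = 3594.47ms

1. 0.0ms @ 0 + 967.742ms (1)
2. 967.742ms @ 1 + 967.742ms (1)
3. 1935.484ms @ 2 + 276.498ms (2/7)
4. 2211.982ms @ 16/7 + 276.498ms (2/7)
5. 2488.479ms @ 18/7 + 276.498ms (2/7)
6. 2764.977ms @ 20/7 + 276.498ms (2/7)
7. 3041.475ms @ 22/7 + 276.498ms (2/7)
8. 3317.972ms @ 24/7 + 276.498ms (2/7)
9. 3594.47ms @ 26/7 + 276.498ms (2/7)
10. 3870.968ms @ 4 + 967.742ms (1)
11. 4838.71ms @ 5 + 967.742ms (1)
12. 5806.452ms @ 6 + 967.742ms (1)
13. 6774.194ms @ 7 + 483.871ms (1/2)
14. 7258.065ms @ 15/2 + 483.871ms (1/2)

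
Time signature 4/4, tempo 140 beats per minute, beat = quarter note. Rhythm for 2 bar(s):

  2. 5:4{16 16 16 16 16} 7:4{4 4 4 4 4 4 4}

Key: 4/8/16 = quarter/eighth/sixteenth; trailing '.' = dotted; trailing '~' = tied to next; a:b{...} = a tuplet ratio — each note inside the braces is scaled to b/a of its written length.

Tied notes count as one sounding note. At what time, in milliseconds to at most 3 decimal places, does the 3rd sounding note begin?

1. 0.0ms @ 0 + 1285.714ms (3)
2. 1285.714ms @ 3 + 85.714ms (1/5)
3. 1371.429ms @ 16/5 + 85.714ms (1/5)
4. 1457.143ms @ 17/5 + 85.714ms (1/5)
5. 1542.857ms @ 18/5 + 85.714ms (1/5)
6. 1628.571ms @ 19/5 + 85.714ms (1/5)
7. 1714.286ms @ 4 + 244.898ms (4/7)
8. 1959.184ms @ 32/7 + 244.898ms (4/7)
9. 2204.082ms @ 36/7 + 244.898ms (4/7)
10. 2448.98ms @ 40/7 + 244.898ms (4/7)
11. 2693.878ms @ 44/7 + 244.898ms (4/7)
12. 2938.776ms @ 48/7 + 244.898ms (4/7)
13. 3183.673ms @ 52/7 + 244.898ms (4/7)

note 3 onset = 16/5b = 1371.429ms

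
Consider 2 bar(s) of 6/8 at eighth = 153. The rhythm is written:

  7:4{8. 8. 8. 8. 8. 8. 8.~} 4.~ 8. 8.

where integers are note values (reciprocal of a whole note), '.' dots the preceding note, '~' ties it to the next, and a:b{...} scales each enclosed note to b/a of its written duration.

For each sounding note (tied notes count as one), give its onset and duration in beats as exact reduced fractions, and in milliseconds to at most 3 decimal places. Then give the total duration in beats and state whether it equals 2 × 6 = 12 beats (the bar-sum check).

1) 0.0ms=0b +336.134ms=6/7b
2) 336.134ms=6/7b +336.134ms=6/7b
3) 672.269ms=12/7b +336.134ms=6/7b
4) 1008.403ms=18/7b +336.134ms=6/7b
5) 1344.538ms=24/7b +336.134ms=6/7b
6) 1680.672ms=30/7b +336.134ms=6/7b
7) 2016.807ms=36/7b +2100.84ms=75/14b
8) 4117.647ms=21/2b +588.235ms=3/2b
Σ=12b of 12 (153bpm 6/8) — PASS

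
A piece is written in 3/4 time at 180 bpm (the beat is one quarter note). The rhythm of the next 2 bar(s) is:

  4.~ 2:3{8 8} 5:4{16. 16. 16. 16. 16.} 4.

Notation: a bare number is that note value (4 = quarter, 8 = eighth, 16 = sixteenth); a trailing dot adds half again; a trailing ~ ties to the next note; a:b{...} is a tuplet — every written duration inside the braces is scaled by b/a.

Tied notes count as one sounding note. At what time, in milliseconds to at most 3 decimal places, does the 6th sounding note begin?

note 6 onset = 39/10b = 1300.0ms

1. 0.0ms @ 0 + 750.0ms (9/4)
2. 750.0ms @ 9/4 + 250.0ms (3/4)
3. 1000.0ms @ 3 + 100.0ms (3/10)
4. 1100.0ms @ 33/10 + 100.0ms (3/10)
5. 1200.0ms @ 18/5 + 100.0ms (3/10)
6. 1300.0ms @ 39/10 + 100.0ms (3/10)
7. 1400.0ms @ 21/5 + 100.0ms (3/10)
8. 1500.0ms @ 9/2 + 500.0ms (3/2)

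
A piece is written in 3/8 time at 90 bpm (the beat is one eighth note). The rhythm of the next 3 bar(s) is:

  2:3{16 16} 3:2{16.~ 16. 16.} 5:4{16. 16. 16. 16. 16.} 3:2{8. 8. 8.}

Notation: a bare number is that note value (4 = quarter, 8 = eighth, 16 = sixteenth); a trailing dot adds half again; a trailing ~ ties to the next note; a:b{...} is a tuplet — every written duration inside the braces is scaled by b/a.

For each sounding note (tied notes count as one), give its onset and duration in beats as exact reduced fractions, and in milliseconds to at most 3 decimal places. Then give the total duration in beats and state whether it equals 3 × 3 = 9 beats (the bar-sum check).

1) 0.0ms=0b +500.0ms=3/4b
2) 500.0ms=3/4b +500.0ms=3/4b
3) 1000.0ms=3/2b +666.667ms=1b
4) 1666.667ms=5/2b +333.333ms=1/2b
5) 2000.0ms=3b +400.0ms=3/5b
6) 2400.0ms=18/5b +400.0ms=3/5b
7) 2800.0ms=21/5b +400.0ms=3/5b
8) 3200.0ms=24/5b +400.0ms=3/5b
9) 3600.0ms=27/5b +400.0ms=3/5b
10) 4000.0ms=6b +666.667ms=1b
11) 4666.667ms=7b +666.667ms=1b
12) 5333.333ms=8b +666.667ms=1b
Σ=9b of 9 (90bpm 3/8) — PASS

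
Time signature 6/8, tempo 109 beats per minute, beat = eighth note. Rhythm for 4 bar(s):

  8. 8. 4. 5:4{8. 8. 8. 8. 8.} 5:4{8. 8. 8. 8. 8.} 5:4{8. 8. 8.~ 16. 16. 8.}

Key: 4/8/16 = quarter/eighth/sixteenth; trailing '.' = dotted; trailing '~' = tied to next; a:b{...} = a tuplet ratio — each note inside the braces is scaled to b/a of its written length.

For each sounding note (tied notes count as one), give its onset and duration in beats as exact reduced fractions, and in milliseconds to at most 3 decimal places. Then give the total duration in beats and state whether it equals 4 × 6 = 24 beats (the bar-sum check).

1) 0.0ms=0b +825.688ms=3/2b
2) 825.688ms=3/2b +825.688ms=3/2b
3) 1651.376ms=3b +1651.376ms=3b
4) 3302.752ms=6b +660.55ms=6/5b
5) 3963.303ms=36/5b +660.55ms=6/5b
6) 4623.853ms=42/5b +660.55ms=6/5b
7) 5284.404ms=48/5b +660.55ms=6/5b
8) 5944.954ms=54/5b +660.55ms=6/5b
9) 6605.505ms=12b +660.55ms=6/5b
10) 7266.055ms=66/5b +660.55ms=6/5b
11) 7926.606ms=72/5b +660.55ms=6/5b
12) 8587.156ms=78/5b +660.55ms=6/5b
13) 9247.706ms=84/5b +660.55ms=6/5b
14) 9908.257ms=18b +660.55ms=6/5b
15) 10568.807ms=96/5b +660.55ms=6/5b
16) 11229.358ms=102/5b +990.826ms=9/5b
17) 12220.183ms=111/5b +330.275ms=3/5b
18) 12550.459ms=114/5b +660.55ms=6/5b
Σ=24b of 24 (109bpm 6/8) — PASS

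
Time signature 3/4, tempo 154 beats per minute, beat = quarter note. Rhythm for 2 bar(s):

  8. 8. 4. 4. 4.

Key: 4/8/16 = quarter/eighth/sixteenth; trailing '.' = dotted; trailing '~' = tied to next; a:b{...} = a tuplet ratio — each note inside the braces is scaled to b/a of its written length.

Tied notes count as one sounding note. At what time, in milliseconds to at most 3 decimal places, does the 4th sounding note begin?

note 4 onset = 3b = 1168.831ms

1. 0.0ms @ 0 + 292.208ms (3/4)
2. 292.208ms @ 3/4 + 292.208ms (3/4)
3. 584.416ms @ 3/2 + 584.416ms (3/2)
4. 1168.831ms @ 3 + 584.416ms (3/2)
5. 1753.247ms @ 9/2 + 584.416ms (3/2)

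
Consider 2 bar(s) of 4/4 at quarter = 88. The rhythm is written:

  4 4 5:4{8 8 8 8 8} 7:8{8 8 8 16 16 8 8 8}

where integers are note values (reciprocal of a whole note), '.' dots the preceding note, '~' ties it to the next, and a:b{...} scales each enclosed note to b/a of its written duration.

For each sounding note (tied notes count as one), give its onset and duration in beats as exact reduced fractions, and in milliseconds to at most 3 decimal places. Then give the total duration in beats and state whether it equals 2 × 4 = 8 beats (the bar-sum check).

1) 0.0ms=0b +681.818ms=1b
2) 681.818ms=1b +681.818ms=1b
3) 1363.636ms=2b +272.727ms=2/5b
4) 1636.364ms=12/5b +272.727ms=2/5b
5) 1909.091ms=14/5b +272.727ms=2/5b
6) 2181.818ms=16/5b +272.727ms=2/5b
7) 2454.545ms=18/5b +272.727ms=2/5b
8) 2727.273ms=4b +389.61ms=4/7b
9) 3116.883ms=32/7b +389.61ms=4/7b
10) 3506.494ms=36/7b +389.61ms=4/7b
11) 3896.104ms=40/7b +194.805ms=2/7b
12) 4090.909ms=6b +194.805ms=2/7b
13) 4285.714ms=44/7b +389.61ms=4/7b
14) 4675.325ms=48/7b +389.61ms=4/7b
15) 5064.935ms=52/7b +389.61ms=4/7b
Σ=8b of 8 (88bpm 4/4) — PASS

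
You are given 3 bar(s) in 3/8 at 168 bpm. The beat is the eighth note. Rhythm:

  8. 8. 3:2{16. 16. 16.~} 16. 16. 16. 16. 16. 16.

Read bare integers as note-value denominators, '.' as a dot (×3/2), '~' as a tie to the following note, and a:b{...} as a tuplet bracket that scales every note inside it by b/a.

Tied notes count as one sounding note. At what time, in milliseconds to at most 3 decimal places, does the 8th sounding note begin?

note 8 onset = 27/4b = 2410.714ms

1. 0.0ms @ 0 + 535.714ms (3/2)
2. 535.714ms @ 3/2 + 535.714ms (3/2)
3. 1071.429ms @ 3 + 178.571ms (1/2)
4. 1250.0ms @ 7/2 + 178.571ms (1/2)
5. 1428.571ms @ 4 + 446.429ms (5/4)
6. 1875.0ms @ 21/4 + 267.857ms (3/4)
7. 2142.857ms @ 6 + 267.857ms (3/4)
8. 2410.714ms @ 27/4 + 267.857ms (3/4)
9. 2678.571ms @ 15/2 + 267.857ms (3/4)
10. 2946.429ms @ 33/4 + 267.857ms (3/4)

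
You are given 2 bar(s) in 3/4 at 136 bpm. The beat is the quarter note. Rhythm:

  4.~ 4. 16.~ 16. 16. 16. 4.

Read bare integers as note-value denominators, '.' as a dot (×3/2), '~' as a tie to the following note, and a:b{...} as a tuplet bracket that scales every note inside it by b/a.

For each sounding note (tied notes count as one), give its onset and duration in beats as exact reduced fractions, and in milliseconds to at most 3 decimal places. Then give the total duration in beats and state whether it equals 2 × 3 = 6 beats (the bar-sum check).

1) 0.0ms=0b +1323.529ms=3b
2) 1323.529ms=3b +330.882ms=3/4b
3) 1654.412ms=15/4b +165.441ms=3/8b
4) 1819.853ms=33/8b +165.441ms=3/8b
5) 1985.294ms=9/2b +661.765ms=3/2b
Σ=6b of 6 (136bpm 3/4) — PASS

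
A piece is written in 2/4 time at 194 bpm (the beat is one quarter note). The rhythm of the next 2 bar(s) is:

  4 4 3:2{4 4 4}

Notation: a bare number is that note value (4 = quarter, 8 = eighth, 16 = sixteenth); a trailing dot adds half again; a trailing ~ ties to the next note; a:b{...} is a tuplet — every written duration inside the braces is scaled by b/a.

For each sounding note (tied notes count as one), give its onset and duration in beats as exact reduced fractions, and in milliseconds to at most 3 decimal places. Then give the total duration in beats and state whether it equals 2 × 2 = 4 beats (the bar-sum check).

1) 0.0ms=0b +309.278ms=1b
2) 309.278ms=1b +309.278ms=1b
3) 618.557ms=2b +206.186ms=2/3b
4) 824.742ms=8/3b +206.186ms=2/3b
5) 1030.928ms=10/3b +206.186ms=2/3b
Σ=4b of 4 (194bpm 2/4) — PASS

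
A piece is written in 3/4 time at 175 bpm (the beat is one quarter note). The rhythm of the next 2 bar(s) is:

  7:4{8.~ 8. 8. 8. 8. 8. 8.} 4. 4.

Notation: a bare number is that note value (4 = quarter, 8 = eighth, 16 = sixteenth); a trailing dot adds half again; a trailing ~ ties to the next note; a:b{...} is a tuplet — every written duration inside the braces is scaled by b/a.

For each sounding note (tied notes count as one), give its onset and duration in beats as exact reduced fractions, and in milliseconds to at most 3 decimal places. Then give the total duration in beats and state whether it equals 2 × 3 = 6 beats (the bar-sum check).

1) 0.0ms=0b +293.878ms=6/7b
2) 293.878ms=6/7b +146.939ms=3/7b
3) 440.816ms=9/7b +146.939ms=3/7b
4) 587.755ms=12/7b +146.939ms=3/7b
5) 734.694ms=15/7b +146.939ms=3/7b
6) 881.633ms=18/7b +146.939ms=3/7b
7) 1028.571ms=3b +514.286ms=3/2b
8) 1542.857ms=9/2b +514.286ms=3/2b
Σ=6b of 6 (175bpm 3/4) — PASS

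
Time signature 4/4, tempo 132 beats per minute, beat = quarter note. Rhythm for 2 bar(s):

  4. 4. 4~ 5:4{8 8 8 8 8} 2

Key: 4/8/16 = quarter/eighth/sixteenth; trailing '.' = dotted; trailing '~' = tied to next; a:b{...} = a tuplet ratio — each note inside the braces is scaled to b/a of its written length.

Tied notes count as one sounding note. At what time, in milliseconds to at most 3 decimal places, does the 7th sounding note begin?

1. 0.0ms @ 0 + 681.818ms (3/2)
2. 681.818ms @ 3/2 + 681.818ms (3/2)
3. 1363.636ms @ 3 + 636.364ms (7/5)
4. 2000.0ms @ 22/5 + 181.818ms (2/5)
5. 2181.818ms @ 24/5 + 181.818ms (2/5)
6. 2363.636ms @ 26/5 + 181.818ms (2/5)
7. 2545.455ms @ 28/5 + 181.818ms (2/5)
8. 2727.273ms @ 6 + 909.091ms (2)

note 7 onset = 28/5b = 2545.455ms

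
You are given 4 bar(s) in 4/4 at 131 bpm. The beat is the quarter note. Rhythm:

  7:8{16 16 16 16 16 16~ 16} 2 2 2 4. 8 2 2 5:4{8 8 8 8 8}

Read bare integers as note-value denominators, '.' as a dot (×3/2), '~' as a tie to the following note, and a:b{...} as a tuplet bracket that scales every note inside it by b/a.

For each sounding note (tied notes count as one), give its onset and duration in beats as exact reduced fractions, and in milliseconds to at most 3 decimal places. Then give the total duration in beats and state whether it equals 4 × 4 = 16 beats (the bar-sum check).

1) 0.0ms=0b +130.862ms=2/7b
2) 130.862ms=2/7b +130.862ms=2/7b
3) 261.723ms=4/7b +130.862ms=2/7b
4) 392.585ms=6/7b +130.862ms=2/7b
5) 523.446ms=8/7b +130.862ms=2/7b
6) 654.308ms=10/7b +261.723ms=4/7b
7) 916.031ms=2b +916.031ms=2b
8) 1832.061ms=4b +916.031ms=2b
9) 2748.092ms=6b +916.031ms=2b
10) 3664.122ms=8b +687.023ms=3/2b
11) 4351.145ms=19/2b +229.008ms=1/2b
12) 4580.153ms=10b +916.031ms=2b
13) 5496.183ms=12b +916.031ms=2b
14) 6412.214ms=14b +183.206ms=2/5b
15) 6595.42ms=72/5b +183.206ms=2/5b
16) 6778.626ms=74/5b +183.206ms=2/5b
17) 6961.832ms=76/5b +183.206ms=2/5b
18) 7145.038ms=78/5b +183.206ms=2/5b
Σ=16b of 16 (131bpm 4/4) — PASS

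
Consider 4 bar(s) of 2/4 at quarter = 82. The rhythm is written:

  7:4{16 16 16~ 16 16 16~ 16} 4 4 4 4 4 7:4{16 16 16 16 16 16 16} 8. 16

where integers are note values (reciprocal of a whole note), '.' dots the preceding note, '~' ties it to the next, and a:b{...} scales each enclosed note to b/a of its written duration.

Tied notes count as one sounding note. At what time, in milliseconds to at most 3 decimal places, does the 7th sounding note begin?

note 7 onset = 2b = 1463.415ms

1. 0.0ms @ 0 + 104.53ms (1/7)
2. 104.53ms @ 1/7 + 104.53ms (1/7)
3. 209.059ms @ 2/7 + 209.059ms (2/7)
4. 418.118ms @ 4/7 + 104.53ms (1/7)
5. 522.648ms @ 5/7 + 209.059ms (2/7)
6. 731.707ms @ 1 + 731.707ms (1)
7. 1463.415ms @ 2 + 731.707ms (1)
8. 2195.122ms @ 3 + 731.707ms (1)
9. 2926.829ms @ 4 + 731.707ms (1)
10. 3658.537ms @ 5 + 731.707ms (1)
11. 4390.244ms @ 6 + 104.53ms (1/7)
12. 4494.774ms @ 43/7 + 104.53ms (1/7)
13. 4599.303ms @ 44/7 + 104.53ms (1/7)
14. 4703.833ms @ 45/7 + 104.53ms (1/7)
15. 4808.362ms @ 46/7 + 104.53ms (1/7)
16. 4912.892ms @ 47/7 + 104.53ms (1/7)
17. 5017.422ms @ 48/7 + 104.53ms (1/7)
18. 5121.951ms @ 7 + 548.78ms (3/4)
19. 5670.732ms @ 31/4 + 182.927ms (1/4)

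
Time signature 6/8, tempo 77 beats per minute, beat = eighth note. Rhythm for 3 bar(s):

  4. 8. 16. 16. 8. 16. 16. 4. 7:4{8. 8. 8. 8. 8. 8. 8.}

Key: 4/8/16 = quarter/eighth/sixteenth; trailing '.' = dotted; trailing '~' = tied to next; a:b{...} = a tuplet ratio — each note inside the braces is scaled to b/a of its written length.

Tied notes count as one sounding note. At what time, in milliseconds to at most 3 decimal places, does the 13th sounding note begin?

note 13 onset = 108/7b = 12022.263ms

1. 0.0ms @ 0 + 2337.662ms (3)
2. 2337.662ms @ 3 + 1168.831ms (3/2)
3. 3506.494ms @ 9/2 + 584.416ms (3/4)
4. 4090.909ms @ 21/4 + 584.416ms (3/4)
5. 4675.325ms @ 6 + 1168.831ms (3/2)
6. 5844.156ms @ 15/2 + 584.416ms (3/4)
7. 6428.571ms @ 33/4 + 584.416ms (3/4)
8. 7012.987ms @ 9 + 2337.662ms (3)
9. 9350.649ms @ 12 + 667.904ms (6/7)
10. 10018.553ms @ 90/7 + 667.904ms (6/7)
11. 10686.456ms @ 96/7 + 667.904ms (6/7)
12. 11354.36ms @ 102/7 + 667.904ms (6/7)
13. 12022.263ms @ 108/7 + 667.904ms (6/7)
14. 12690.167ms @ 114/7 + 667.904ms (6/7)
15. 13358.071ms @ 120/7 + 667.904ms (6/7)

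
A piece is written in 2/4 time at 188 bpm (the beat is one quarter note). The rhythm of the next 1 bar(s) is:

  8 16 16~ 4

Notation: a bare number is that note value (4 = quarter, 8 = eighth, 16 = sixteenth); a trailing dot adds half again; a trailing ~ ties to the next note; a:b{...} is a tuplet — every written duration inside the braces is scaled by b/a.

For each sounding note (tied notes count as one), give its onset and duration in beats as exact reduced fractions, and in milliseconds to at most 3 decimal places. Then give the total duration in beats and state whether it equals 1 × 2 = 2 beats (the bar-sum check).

1) 0.0ms=0b +159.574ms=1/2b
2) 159.574ms=1/2b +79.787ms=1/4b
3) 239.362ms=3/4b +398.936ms=5/4b
Σ=2b of 2 (188bpm 2/4) — PASS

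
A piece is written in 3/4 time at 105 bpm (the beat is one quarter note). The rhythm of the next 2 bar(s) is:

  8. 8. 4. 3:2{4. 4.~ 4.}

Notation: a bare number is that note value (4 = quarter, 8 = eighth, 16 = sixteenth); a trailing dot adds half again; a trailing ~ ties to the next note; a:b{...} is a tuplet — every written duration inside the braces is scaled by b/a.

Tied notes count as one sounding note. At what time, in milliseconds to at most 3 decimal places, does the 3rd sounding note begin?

1. 0.0ms @ 0 + 428.571ms (3/4)
2. 428.571ms @ 3/4 + 428.571ms (3/4)
3. 857.143ms @ 3/2 + 857.143ms (3/2)
4. 1714.286ms @ 3 + 571.429ms (1)
5. 2285.714ms @ 4 + 1142.857ms (2)

note 3 onset = 3/2b = 857.143ms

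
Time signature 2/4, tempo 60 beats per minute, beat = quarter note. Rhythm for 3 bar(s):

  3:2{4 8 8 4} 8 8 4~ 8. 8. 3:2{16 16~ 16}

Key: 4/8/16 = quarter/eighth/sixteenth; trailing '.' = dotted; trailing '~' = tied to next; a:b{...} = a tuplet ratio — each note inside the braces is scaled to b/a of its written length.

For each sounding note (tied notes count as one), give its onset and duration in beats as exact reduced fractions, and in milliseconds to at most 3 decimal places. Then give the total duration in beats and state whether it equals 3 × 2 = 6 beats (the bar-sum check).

1) 0.0ms=0b +666.667ms=2/3b
2) 666.667ms=2/3b +333.333ms=1/3b
3) 1000.0ms=1b +333.333ms=1/3b
4) 1333.333ms=4/3b +666.667ms=2/3b
5) 2000.0ms=2b +500.0ms=1/2b
6) 2500.0ms=5/2b +500.0ms=1/2b
7) 3000.0ms=3b +1750.0ms=7/4b
8) 4750.0ms=19/4b +750.0ms=3/4b
9) 5500.0ms=11/2b +166.667ms=1/6b
10) 5666.667ms=17/3b +333.333ms=1/3b
Σ=6b of 6 (60bpm 2/4) — PASS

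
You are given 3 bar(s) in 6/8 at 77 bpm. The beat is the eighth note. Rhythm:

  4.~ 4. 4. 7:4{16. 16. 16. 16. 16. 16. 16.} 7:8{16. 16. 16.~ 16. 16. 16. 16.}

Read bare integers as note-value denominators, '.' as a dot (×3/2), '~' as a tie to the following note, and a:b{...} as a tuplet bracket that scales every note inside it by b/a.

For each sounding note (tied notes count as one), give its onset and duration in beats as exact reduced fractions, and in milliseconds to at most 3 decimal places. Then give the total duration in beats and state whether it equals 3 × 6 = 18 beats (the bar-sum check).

1) 0.0ms=0b +4675.325ms=6b
2) 4675.325ms=6b +2337.662ms=3b
3) 7012.987ms=9b +333.952ms=3/7b
4) 7346.939ms=66/7b +333.952ms=3/7b
5) 7680.891ms=69/7b +333.952ms=3/7b
6) 8014.842ms=72/7b +333.952ms=3/7b
7) 8348.794ms=75/7b +333.952ms=3/7b
8) 8682.746ms=78/7b +333.952ms=3/7b
9) 9016.698ms=81/7b +333.952ms=3/7b
10) 9350.649ms=12b +667.904ms=6/7b
11) 10018.553ms=90/7b +667.904ms=6/7b
12) 10686.456ms=96/7b +1335.807ms=12/7b
13) 12022.263ms=108/7b +667.904ms=6/7b
14) 12690.167ms=114/7b +667.904ms=6/7b
15) 13358.071ms=120/7b +667.904ms=6/7b
Σ=18b of 18 (77bpm 6/8) — PASS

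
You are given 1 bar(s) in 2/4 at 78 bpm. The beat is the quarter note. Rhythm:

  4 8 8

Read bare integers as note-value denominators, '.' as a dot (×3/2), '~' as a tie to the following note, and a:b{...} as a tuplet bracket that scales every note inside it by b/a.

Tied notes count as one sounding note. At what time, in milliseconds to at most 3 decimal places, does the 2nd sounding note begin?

note 2 onset = 1b = 769.231ms

1. 0.0ms @ 0 + 769.231ms (1)
2. 769.231ms @ 1 + 384.615ms (1/2)
3. 1153.846ms @ 3/2 + 384.615ms (1/2)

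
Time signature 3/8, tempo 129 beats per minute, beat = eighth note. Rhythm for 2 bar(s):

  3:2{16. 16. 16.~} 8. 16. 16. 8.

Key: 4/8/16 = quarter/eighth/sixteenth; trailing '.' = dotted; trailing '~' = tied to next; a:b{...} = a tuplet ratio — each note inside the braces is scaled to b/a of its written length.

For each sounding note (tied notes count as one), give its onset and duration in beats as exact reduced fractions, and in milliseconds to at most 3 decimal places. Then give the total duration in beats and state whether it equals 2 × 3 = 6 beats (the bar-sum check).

1) 0.0ms=0b +232.558ms=1/2b
2) 232.558ms=1/2b +232.558ms=1/2b
3) 465.116ms=1b +930.233ms=2b
4) 1395.349ms=3b +348.837ms=3/4b
5) 1744.186ms=15/4b +348.837ms=3/4b
6) 2093.023ms=9/2b +697.674ms=3/2b
Σ=6b of 6 (129bpm 3/8) — PASS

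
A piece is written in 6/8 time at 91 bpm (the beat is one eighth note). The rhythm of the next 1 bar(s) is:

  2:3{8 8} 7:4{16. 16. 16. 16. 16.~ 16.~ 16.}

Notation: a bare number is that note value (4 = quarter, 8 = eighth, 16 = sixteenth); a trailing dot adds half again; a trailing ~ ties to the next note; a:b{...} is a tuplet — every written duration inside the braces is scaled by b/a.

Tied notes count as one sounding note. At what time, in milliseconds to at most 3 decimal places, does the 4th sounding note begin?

1. 0.0ms @ 0 + 989.011ms (3/2)
2. 989.011ms @ 3/2 + 989.011ms (3/2)
3. 1978.022ms @ 3 + 282.575ms (3/7)
4. 2260.597ms @ 24/7 + 282.575ms (3/7)
5. 2543.171ms @ 27/7 + 282.575ms (3/7)
6. 2825.746ms @ 30/7 + 282.575ms (3/7)
7. 3108.32ms @ 33/7 + 847.724ms (9/7)

note 4 onset = 24/7b = 2260.597ms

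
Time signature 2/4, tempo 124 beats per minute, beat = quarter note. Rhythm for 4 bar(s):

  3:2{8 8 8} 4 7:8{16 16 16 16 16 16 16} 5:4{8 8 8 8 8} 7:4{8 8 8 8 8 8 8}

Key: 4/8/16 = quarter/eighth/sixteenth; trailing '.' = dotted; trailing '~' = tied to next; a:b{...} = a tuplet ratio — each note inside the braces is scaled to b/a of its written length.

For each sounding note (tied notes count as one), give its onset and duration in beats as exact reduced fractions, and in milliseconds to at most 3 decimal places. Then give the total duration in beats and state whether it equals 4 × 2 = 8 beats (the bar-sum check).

1) 0.0ms=0b +161.29ms=1/3b
2) 161.29ms=1/3b +161.29ms=1/3b
3) 322.581ms=2/3b +161.29ms=1/3b
4) 483.871ms=1b +483.871ms=1b
5) 967.742ms=2b +138.249ms=2/7b
6) 1105.991ms=16/7b +138.249ms=2/7b
7) 1244.24ms=18/7b +138.249ms=2/7b
8) 1382.488ms=20/7b +138.249ms=2/7b
9) 1520.737ms=22/7b +138.249ms=2/7b
10) 1658.986ms=24/7b +138.249ms=2/7b
11) 1797.235ms=26/7b +138.249ms=2/7b
12) 1935.484ms=4b +193.548ms=2/5b
13) 2129.032ms=22/5b +193.548ms=2/5b
14) 2322.581ms=24/5b +193.548ms=2/5b
15) 2516.129ms=26/5b +193.548ms=2/5b
16) 2709.677ms=28/5b +193.548ms=2/5b
17) 2903.226ms=6b +138.249ms=2/7b
18) 3041.475ms=44/7b +138.249ms=2/7b
19) 3179.724ms=46/7b +138.249ms=2/7b
20) 3317.972ms=48/7b +138.249ms=2/7b
21) 3456.221ms=50/7b +138.249ms=2/7b
22) 3594.47ms=52/7b +138.249ms=2/7b
23) 3732.719ms=54/7b +138.249ms=2/7b
Σ=8b of 8 (124bpm 2/4) — PASS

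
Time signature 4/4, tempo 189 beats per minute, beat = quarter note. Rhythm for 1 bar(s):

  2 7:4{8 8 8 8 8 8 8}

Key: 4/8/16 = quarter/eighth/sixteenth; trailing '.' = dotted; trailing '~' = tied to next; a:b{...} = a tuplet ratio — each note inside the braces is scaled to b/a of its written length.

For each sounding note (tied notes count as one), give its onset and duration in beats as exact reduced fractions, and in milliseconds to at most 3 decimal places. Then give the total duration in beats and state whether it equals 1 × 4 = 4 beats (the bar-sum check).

1) 0.0ms=0b +634.921ms=2b
2) 634.921ms=2b +90.703ms=2/7b
3) 725.624ms=16/7b +90.703ms=2/7b
4) 816.327ms=18/7b +90.703ms=2/7b
5) 907.029ms=20/7b +90.703ms=2/7b
6) 997.732ms=22/7b +90.703ms=2/7b
7) 1088.435ms=24/7b +90.703ms=2/7b
8) 1179.138ms=26/7b +90.703ms=2/7b
Σ=4b of 4 (189bpm 4/4) — PASS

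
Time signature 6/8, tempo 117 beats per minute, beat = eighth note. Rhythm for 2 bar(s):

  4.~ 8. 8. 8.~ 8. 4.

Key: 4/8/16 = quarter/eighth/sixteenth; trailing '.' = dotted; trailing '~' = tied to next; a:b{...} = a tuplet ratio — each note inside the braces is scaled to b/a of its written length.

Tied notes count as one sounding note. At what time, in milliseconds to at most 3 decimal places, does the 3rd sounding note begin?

note 3 onset = 6b = 3076.923ms

1. 0.0ms @ 0 + 2307.692ms (9/2)
2. 2307.692ms @ 9/2 + 769.231ms (3/2)
3. 3076.923ms @ 6 + 1538.462ms (3)
4. 4615.385ms @ 9 + 1538.462ms (3)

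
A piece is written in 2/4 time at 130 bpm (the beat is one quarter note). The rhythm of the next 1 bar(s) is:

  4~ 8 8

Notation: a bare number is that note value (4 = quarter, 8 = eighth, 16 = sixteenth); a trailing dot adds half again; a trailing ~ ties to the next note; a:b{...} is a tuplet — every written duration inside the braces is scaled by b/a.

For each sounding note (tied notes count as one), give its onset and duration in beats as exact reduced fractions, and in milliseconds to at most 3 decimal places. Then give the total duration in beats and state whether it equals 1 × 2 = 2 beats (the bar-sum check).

1) 0.0ms=0b +692.308ms=3/2b
2) 692.308ms=3/2b +230.769ms=1/2b
Σ=2b of 2 (130bpm 2/4) — PASS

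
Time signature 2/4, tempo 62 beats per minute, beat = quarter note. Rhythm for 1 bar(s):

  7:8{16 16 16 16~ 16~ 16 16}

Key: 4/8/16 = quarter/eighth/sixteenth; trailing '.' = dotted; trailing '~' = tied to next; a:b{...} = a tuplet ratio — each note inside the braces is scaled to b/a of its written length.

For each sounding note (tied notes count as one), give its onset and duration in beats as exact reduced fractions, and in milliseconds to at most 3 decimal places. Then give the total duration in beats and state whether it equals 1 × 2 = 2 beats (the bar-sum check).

1) 0.0ms=0b +276.498ms=2/7b
2) 276.498ms=2/7b +276.498ms=2/7b
3) 552.995ms=4/7b +276.498ms=2/7b
4) 829.493ms=6/7b +829.493ms=6/7b
5) 1658.986ms=12/7b +276.498ms=2/7b
Σ=2b of 2 (62bpm 2/4) — PASS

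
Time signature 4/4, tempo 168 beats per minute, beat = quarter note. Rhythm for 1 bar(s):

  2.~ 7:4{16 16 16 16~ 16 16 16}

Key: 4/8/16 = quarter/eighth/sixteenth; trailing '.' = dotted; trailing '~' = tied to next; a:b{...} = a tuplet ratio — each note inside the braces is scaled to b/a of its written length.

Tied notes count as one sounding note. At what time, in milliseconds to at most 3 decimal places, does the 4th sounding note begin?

note 4 onset = 24/7b = 1224.49ms

1. 0.0ms @ 0 + 1122.449ms (22/7)
2. 1122.449ms @ 22/7 + 51.02ms (1/7)
3. 1173.469ms @ 23/7 + 51.02ms (1/7)
4. 1224.49ms @ 24/7 + 102.041ms (2/7)
5. 1326.531ms @ 26/7 + 51.02ms (1/7)
6. 1377.551ms @ 27/7 + 51.02ms (1/7)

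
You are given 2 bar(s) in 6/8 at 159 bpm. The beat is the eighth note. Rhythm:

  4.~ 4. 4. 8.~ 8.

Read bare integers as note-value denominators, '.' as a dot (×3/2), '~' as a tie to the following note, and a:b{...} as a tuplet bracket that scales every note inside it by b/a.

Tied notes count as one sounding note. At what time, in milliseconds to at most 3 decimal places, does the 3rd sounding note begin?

1. 0.0ms @ 0 + 2264.151ms (6)
2. 2264.151ms @ 6 + 1132.075ms (3)
3. 3396.226ms @ 9 + 1132.075ms (3)

note 3 onset = 9b = 3396.226ms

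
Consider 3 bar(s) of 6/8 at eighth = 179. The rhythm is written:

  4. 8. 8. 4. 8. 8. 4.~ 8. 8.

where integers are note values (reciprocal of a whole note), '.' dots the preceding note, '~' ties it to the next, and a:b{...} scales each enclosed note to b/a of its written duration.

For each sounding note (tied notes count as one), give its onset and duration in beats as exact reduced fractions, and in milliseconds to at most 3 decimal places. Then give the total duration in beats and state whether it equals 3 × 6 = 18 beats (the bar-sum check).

1) 0.0ms=0b +1005.587ms=3b
2) 1005.587ms=3b +502.793ms=3/2b
3) 1508.38ms=9/2b +502.793ms=3/2b
4) 2011.173ms=6b +1005.587ms=3b
5) 3016.76ms=9b +502.793ms=3/2b
6) 3519.553ms=21/2b +502.793ms=3/2b
7) 4022.346ms=12b +1508.38ms=9/2b
8) 5530.726ms=33/2b +502.793ms=3/2b
Σ=18b of 18 (179bpm 6/8) — PASS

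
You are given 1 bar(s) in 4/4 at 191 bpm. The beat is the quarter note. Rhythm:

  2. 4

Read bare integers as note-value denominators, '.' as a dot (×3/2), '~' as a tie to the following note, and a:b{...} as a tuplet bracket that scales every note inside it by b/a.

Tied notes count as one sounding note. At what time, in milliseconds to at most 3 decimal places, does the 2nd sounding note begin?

1. 0.0ms @ 0 + 942.408ms (3)
2. 942.408ms @ 3 + 314.136ms (1)

note 2 onset = 3b = 942.408ms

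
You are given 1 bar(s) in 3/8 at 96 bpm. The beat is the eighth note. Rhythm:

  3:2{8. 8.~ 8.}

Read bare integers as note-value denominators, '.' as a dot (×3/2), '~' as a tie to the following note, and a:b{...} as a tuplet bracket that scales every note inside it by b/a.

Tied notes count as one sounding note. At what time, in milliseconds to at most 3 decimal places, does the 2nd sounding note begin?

1. 0.0ms @ 0 + 625.0ms (1)
2. 625.0ms @ 1 + 1250.0ms (2)

note 2 onset = 1b = 625.0ms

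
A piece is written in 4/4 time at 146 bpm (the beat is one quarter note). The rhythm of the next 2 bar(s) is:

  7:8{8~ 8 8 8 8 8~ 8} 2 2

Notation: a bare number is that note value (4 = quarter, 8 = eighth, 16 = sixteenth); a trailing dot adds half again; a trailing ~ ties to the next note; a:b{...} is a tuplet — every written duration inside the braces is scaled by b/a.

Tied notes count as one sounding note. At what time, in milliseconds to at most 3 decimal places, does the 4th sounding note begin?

1. 0.0ms @ 0 + 469.667ms (8/7)
2. 469.667ms @ 8/7 + 234.834ms (4/7)
3. 704.501ms @ 12/7 + 234.834ms (4/7)
4. 939.335ms @ 16/7 + 234.834ms (4/7)
5. 1174.168ms @ 20/7 + 469.667ms (8/7)
6. 1643.836ms @ 4 + 821.918ms (2)
7. 2465.753ms @ 6 + 821.918ms (2)

note 4 onset = 16/7b = 939.335ms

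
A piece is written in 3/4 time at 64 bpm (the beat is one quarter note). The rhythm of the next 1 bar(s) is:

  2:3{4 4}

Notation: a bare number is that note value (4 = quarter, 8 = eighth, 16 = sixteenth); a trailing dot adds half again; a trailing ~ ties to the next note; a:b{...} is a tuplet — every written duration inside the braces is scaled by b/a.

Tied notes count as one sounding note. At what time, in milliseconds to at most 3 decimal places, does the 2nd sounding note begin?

note 2 onset = 3/2b = 1406.25ms

1. 0.0ms @ 0 + 1406.25ms (3/2)
2. 1406.25ms @ 3/2 + 1406.25ms (3/2)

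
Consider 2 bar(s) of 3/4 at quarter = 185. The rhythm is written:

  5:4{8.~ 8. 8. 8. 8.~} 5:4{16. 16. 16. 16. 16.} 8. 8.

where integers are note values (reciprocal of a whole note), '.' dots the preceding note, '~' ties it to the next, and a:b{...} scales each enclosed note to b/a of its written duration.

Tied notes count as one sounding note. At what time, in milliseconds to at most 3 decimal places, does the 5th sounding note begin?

note 5 onset = 33/10b = 1070.27ms

1. 0.0ms @ 0 + 389.189ms (6/5)
2. 389.189ms @ 6/5 + 194.595ms (3/5)
3. 583.784ms @ 9/5 + 194.595ms (3/5)
4. 778.378ms @ 12/5 + 291.892ms (9/10)
5. 1070.27ms @ 33/10 + 97.297ms (3/10)
6. 1167.568ms @ 18/5 + 97.297ms (3/10)
7. 1264.865ms @ 39/10 + 97.297ms (3/10)
8. 1362.162ms @ 21/5 + 97.297ms (3/10)
9. 1459.459ms @ 9/2 + 243.243ms (3/4)
10. 1702.703ms @ 21/4 + 243.243ms (3/4)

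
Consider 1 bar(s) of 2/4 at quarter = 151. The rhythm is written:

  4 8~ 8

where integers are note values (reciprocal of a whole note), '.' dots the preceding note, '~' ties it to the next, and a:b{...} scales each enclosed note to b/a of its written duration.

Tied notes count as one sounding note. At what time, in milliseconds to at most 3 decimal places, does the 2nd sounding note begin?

note 2 onset = 1b = 397.351ms

1. 0.0ms @ 0 + 397.351ms (1)
2. 397.351ms @ 1 + 397.351ms (1)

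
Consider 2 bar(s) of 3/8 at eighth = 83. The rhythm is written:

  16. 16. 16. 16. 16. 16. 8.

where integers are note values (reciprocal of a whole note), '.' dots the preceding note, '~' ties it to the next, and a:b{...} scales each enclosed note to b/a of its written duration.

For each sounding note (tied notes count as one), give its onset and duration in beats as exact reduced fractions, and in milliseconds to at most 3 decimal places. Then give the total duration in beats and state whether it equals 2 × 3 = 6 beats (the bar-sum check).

1) 0.0ms=0b +542.169ms=3/4b
2) 542.169ms=3/4b +542.169ms=3/4b
3) 1084.337ms=3/2b +542.169ms=3/4b
4) 1626.506ms=9/4b +542.169ms=3/4b
5) 2168.675ms=3b +542.169ms=3/4b
6) 2710.843ms=15/4b +542.169ms=3/4b
7) 3253.012ms=9/2b +1084.337ms=3/2b
Σ=6b of 6 (83bpm 3/8) — PASS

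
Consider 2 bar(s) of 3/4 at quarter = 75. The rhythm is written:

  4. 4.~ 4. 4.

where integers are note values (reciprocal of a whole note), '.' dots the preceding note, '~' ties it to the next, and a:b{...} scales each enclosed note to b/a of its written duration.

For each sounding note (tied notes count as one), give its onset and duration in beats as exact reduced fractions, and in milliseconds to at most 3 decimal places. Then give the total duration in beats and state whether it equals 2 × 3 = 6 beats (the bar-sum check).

1) 0.0ms=0b +1200.0ms=3/2b
2) 1200.0ms=3/2b +2400.0ms=3b
3) 3600.0ms=9/2b +1200.0ms=3/2b
Σ=6b of 6 (75bpm 3/4) — PASS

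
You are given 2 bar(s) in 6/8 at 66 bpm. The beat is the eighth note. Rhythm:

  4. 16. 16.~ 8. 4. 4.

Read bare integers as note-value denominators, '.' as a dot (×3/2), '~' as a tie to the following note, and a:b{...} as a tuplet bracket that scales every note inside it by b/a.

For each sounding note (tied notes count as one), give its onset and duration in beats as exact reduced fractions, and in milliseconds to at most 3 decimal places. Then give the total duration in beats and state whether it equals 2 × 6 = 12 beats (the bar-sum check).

1) 0.0ms=0b +2727.273ms=3b
2) 2727.273ms=3b +681.818ms=3/4b
3) 3409.091ms=15/4b +2045.455ms=9/4b
4) 5454.545ms=6b +2727.273ms=3b
5) 8181.818ms=9b +2727.273ms=3b
Σ=12b of 12 (66bpm 6/8) — PASS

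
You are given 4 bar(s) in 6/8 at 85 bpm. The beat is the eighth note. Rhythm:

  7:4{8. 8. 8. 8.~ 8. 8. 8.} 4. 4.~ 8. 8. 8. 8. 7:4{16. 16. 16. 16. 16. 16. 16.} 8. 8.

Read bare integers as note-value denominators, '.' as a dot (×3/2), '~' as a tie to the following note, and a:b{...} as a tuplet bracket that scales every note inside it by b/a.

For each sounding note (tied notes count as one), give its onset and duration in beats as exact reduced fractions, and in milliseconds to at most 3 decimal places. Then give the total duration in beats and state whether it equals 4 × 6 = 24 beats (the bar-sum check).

1) 0.0ms=0b +605.042ms=6/7b
2) 605.042ms=6/7b +605.042ms=6/7b
3) 1210.084ms=12/7b +605.042ms=6/7b
4) 1815.126ms=18/7b +1210.084ms=12/7b
5) 3025.21ms=30/7b +605.042ms=6/7b
6) 3630.252ms=36/7b +605.042ms=6/7b
7) 4235.294ms=6b +2117.647ms=3b
8) 6352.941ms=9b +3176.471ms=9/2b
9) 9529.412ms=27/2b +1058.824ms=3/2b
10) 10588.235ms=15b +1058.824ms=3/2b
11) 11647.059ms=33/2b +1058.824ms=3/2b
12) 12705.882ms=18b +302.521ms=3/7b
13) 13008.403ms=129/7b +302.521ms=3/7b
14) 13310.924ms=132/7b +302.521ms=3/7b
15) 13613.445ms=135/7b +302.521ms=3/7b
16) 13915.966ms=138/7b +302.521ms=3/7b
17) 14218.487ms=141/7b +302.521ms=3/7b
18) 14521.008ms=144/7b +302.521ms=3/7b
19) 14823.529ms=21b +1058.824ms=3/2b
20) 15882.353ms=45/2b +1058.824ms=3/2b
Σ=24b of 24 (85bpm 6/8) — PASS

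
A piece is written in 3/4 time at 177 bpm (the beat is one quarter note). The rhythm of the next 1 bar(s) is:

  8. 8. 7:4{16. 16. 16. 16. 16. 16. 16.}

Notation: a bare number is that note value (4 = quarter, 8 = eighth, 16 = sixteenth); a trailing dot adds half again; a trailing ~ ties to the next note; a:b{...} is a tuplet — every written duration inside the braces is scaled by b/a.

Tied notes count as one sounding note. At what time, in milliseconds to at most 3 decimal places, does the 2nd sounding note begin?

1. 0.0ms @ 0 + 254.237ms (3/4)
2. 254.237ms @ 3/4 + 254.237ms (3/4)
3. 508.475ms @ 3/2 + 72.639ms (3/14)
4. 581.114ms @ 12/7 + 72.639ms (3/14)
5. 653.753ms @ 27/14 + 72.639ms (3/14)
6. 726.392ms @ 15/7 + 72.639ms (3/14)
7. 799.031ms @ 33/14 + 72.639ms (3/14)
8. 871.671ms @ 18/7 + 72.639ms (3/14)
9. 944.31ms @ 39/14 + 72.639ms (3/14)

note 2 onset = 3/4b = 254.237ms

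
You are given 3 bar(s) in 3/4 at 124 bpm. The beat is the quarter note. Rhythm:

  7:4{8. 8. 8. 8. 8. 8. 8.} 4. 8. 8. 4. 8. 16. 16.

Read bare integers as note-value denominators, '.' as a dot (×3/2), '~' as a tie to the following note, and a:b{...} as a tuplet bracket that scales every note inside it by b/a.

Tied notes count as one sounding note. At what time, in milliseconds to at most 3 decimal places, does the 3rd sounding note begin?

note 3 onset = 6/7b = 414.747ms

1. 0.0ms @ 0 + 207.373ms (3/7)
2. 207.373ms @ 3/7 + 207.373ms (3/7)
3. 414.747ms @ 6/7 + 207.373ms (3/7)
4. 622.12ms @ 9/7 + 207.373ms (3/7)
5. 829.493ms @ 12/7 + 207.373ms (3/7)
6. 1036.866ms @ 15/7 + 207.373ms (3/7)
7. 1244.24ms @ 18/7 + 207.373ms (3/7)
8. 1451.613ms @ 3 + 725.806ms (3/2)
9. 2177.419ms @ 9/2 + 362.903ms (3/4)
10. 2540.323ms @ 21/4 + 362.903ms (3/4)
11. 2903.226ms @ 6 + 725.806ms (3/2)
12. 3629.032ms @ 15/2 + 362.903ms (3/4)
13. 3991.935ms @ 33/4 + 181.452ms (3/8)
14. 4173.387ms @ 69/8 + 181.452ms (3/8)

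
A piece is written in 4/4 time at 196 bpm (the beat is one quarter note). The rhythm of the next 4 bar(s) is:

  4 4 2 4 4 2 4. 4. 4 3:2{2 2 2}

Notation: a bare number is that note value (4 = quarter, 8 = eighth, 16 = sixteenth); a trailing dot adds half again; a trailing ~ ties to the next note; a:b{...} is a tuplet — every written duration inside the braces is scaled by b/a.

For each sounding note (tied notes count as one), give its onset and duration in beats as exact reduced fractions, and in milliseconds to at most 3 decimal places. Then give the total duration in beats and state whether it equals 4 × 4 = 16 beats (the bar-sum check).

1) 0.0ms=0b +306.122ms=1b
2) 306.122ms=1b +306.122ms=1b
3) 612.245ms=2b +612.245ms=2b
4) 1224.49ms=4b +306.122ms=1b
5) 1530.612ms=5b +306.122ms=1b
6) 1836.735ms=6b +612.245ms=2b
7) 2448.98ms=8b +459.184ms=3/2b
8) 2908.163ms=19/2b +459.184ms=3/2b
9) 3367.347ms=11b +306.122ms=1b
10) 3673.469ms=12b +408.163ms=4/3b
11) 4081.633ms=40/3b +408.163ms=4/3b
12) 4489.796ms=44/3b +408.163ms=4/3b
Σ=16b of 16 (196bpm 4/4) — PASS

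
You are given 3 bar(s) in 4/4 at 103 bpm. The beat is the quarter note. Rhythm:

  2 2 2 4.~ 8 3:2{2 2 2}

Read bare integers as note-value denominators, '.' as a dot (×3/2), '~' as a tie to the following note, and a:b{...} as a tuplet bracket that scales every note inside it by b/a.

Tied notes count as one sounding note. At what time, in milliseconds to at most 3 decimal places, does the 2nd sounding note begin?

note 2 onset = 2b = 1165.049ms

1. 0.0ms @ 0 + 1165.049ms (2)
2. 1165.049ms @ 2 + 1165.049ms (2)
3. 2330.097ms @ 4 + 1165.049ms (2)
4. 3495.146ms @ 6 + 1165.049ms (2)
5. 4660.194ms @ 8 + 776.699ms (4/3)
6. 5436.893ms @ 28/3 + 776.699ms (4/3)
7. 6213.592ms @ 32/3 + 776.699ms (4/3)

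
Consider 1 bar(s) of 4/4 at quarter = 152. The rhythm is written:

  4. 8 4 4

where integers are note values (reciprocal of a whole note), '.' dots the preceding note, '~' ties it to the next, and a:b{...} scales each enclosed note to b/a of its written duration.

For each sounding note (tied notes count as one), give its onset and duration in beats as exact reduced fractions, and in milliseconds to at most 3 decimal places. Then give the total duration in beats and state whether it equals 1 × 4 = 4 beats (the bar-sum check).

1) 0.0ms=0b +592.105ms=3/2b
2) 592.105ms=3/2b +197.368ms=1/2b
3) 789.474ms=2b +394.737ms=1b
4) 1184.211ms=3b +394.737ms=1b
Σ=4b of 4 (152bpm 4/4) — PASS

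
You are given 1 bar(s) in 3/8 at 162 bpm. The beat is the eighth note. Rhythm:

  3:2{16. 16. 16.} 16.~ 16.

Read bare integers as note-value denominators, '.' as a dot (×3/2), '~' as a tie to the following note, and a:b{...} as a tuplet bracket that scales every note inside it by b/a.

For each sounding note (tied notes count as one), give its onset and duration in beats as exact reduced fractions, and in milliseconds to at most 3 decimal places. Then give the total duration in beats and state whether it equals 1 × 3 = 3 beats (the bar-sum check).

1) 0.0ms=0b +185.185ms=1/2b
2) 185.185ms=1/2b +185.185ms=1/2b
3) 370.37ms=1b +185.185ms=1/2b
4) 555.556ms=3/2b +555.556ms=3/2b
Σ=3b of 3 (162bpm 3/8) — PASS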